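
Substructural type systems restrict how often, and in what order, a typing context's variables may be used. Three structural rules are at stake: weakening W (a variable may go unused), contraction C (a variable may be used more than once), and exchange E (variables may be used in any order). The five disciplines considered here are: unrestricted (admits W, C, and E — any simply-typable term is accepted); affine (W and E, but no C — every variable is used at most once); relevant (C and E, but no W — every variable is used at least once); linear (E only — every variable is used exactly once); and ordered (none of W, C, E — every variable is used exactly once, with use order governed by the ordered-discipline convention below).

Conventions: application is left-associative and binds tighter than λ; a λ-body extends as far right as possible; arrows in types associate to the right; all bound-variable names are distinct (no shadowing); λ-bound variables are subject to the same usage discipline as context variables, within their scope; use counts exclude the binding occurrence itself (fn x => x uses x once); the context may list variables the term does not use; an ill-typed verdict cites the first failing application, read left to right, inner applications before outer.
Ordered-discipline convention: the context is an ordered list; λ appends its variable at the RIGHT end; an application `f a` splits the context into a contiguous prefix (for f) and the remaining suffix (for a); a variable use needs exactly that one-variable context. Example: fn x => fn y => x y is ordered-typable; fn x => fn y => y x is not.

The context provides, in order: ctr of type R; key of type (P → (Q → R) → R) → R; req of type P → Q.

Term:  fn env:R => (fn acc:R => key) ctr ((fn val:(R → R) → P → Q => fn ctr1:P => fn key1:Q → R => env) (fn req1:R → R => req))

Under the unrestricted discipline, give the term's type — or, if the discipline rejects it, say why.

term : R → R
usage: ctr: 1×, key: 1×, req: 1×, env [bound]: 1×, acc [bound]: 0×, val [bound]: 0×, ctr1 [bound]: 0×, key1 [bound]: 0×, req1 [bound]: 0×
left-to-right use order: key, ctr, env, req
typing: well-typed — term : R → R
summary: ordered ✗; linear ✗; affine ✓; relevant ✗; unrestricted ✓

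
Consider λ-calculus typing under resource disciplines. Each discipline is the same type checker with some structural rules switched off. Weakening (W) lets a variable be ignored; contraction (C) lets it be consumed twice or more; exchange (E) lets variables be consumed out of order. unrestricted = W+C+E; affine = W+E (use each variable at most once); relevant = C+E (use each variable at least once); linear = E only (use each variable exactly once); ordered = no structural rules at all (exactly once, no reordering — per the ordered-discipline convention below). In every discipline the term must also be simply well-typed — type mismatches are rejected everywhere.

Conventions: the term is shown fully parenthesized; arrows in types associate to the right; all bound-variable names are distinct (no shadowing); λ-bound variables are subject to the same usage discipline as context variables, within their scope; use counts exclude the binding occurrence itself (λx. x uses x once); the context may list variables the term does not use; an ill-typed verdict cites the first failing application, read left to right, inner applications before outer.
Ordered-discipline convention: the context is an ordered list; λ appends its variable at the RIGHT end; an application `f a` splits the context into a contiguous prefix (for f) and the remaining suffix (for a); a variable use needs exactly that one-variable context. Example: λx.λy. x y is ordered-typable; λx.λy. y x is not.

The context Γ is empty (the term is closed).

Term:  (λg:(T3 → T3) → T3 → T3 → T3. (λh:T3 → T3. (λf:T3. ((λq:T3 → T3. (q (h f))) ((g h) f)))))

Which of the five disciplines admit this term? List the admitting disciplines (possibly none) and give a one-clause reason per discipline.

accepted by: relevant, unrestricted
variable uses: g [bound]: 1; h [bound]: 2; f [bound]: 2; q [bound]: 1
uses in reading order: q, h, f, g, h, f
typing: the term checks, with type ((T3 → T3) → T3 → T3 → T3) → (T3 → T3) → T3 → T3
ordered ✗ (h ×2, f ×2 used more than once (contraction))
linear ✗ (h ×2, f ×2 used more than once (contraction))
affine ✗ (h ×2, f ×2 used more than once (contraction))
relevant ✓ (none of g, h, f, q goes unused)
unrestricted ✓ (well-typed at ((T3 → T3) → T3 → T3 → T3) → (T3 → T3) → T3 → T3; no restrictions here)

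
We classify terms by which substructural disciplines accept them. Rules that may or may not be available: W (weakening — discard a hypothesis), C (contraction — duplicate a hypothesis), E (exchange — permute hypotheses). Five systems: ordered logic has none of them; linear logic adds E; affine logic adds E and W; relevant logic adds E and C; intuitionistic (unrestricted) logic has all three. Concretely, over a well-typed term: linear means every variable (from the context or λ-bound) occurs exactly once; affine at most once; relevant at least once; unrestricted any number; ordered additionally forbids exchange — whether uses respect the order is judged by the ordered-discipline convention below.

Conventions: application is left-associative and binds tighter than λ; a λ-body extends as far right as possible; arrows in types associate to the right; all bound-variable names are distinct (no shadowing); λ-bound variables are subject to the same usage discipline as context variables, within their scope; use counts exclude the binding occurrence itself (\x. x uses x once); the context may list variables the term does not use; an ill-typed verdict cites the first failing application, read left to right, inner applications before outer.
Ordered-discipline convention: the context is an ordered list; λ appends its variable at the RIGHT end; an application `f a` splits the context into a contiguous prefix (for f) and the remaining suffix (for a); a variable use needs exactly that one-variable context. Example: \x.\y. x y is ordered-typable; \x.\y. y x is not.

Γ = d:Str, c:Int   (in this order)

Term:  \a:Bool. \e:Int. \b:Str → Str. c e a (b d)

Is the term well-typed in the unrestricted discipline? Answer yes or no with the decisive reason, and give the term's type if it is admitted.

no — fails simple typing
usage: d ×1, c ×1, a (λ-bound) ×1, e (λ-bound) ×1, b (λ-bound) ×1
use order (left to right): c, e, a, b, d
typing: ill-typed: applying a non-function (Int)
all disciplines: ordered ✗ · linear ✗ · affine ✗ · relevant ✗ · unrestricted ✗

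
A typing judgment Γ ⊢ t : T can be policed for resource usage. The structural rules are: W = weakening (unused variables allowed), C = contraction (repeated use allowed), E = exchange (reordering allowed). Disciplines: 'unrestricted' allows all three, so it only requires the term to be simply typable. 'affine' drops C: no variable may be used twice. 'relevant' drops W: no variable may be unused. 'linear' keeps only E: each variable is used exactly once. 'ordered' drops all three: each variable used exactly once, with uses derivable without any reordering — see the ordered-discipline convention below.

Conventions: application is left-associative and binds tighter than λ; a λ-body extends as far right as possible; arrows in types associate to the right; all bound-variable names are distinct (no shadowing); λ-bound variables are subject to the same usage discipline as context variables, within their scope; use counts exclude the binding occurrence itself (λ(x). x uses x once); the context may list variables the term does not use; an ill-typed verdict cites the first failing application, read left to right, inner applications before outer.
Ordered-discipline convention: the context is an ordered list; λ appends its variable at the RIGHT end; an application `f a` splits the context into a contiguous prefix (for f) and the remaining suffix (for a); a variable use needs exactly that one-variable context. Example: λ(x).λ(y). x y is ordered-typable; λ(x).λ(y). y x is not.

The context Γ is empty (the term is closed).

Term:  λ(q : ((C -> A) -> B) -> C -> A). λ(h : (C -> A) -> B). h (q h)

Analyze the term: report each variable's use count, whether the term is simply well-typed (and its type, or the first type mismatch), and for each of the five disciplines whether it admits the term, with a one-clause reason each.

usage: q (λ-bound)=1, h (λ-bound)=2
order of uses: h, q, h
typing: the term checks, with type (((C -> A) -> B) -> C -> A) -> ((C -> A) -> B) -> B
ordered: ✗ — uses contraction: h ×2
linear: ✗ — uses contraction: h ×2
affine: ✗ — uses contraction: h ×2
relevant: ✓ — every one of q, h appears
unrestricted: ✓ — type-checks ((((C -> A) -> B) -> C -> A) -> ((C -> A) -> B) -> B) and nothing is barred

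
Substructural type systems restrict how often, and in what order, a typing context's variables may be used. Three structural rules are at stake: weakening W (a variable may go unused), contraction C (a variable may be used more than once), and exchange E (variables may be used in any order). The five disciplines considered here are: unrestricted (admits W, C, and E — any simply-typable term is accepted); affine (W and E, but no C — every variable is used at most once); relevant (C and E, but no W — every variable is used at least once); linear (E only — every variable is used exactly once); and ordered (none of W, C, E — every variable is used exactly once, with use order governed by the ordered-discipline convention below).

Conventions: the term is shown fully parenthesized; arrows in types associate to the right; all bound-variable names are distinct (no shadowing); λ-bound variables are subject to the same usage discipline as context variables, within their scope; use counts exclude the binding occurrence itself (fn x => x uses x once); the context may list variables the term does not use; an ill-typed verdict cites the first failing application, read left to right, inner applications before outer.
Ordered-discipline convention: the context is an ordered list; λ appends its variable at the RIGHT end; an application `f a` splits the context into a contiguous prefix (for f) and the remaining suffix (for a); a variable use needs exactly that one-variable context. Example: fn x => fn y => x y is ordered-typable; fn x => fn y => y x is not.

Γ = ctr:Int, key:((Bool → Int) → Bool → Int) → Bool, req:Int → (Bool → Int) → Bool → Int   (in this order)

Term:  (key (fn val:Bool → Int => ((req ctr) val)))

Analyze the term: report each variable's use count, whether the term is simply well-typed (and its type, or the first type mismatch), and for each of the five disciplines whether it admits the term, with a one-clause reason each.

usage: ctr: 1; key: 1; req: 1; val (λ-bound): 1
uses in reading order: key, req, ctr, val
typing: ✓ — Bool
ordered: ✗, no ordered split (uses run key, req, ctr, val)
linear: ✓, ctr, key, req, val: one use apiece
affine: ✓, no duplicate uses among ctr, key, req, val
relevant: ✓, ctr, key, req, val: all used, weakening unneeded
unrestricted: ✓, typability at Bool is all that's needed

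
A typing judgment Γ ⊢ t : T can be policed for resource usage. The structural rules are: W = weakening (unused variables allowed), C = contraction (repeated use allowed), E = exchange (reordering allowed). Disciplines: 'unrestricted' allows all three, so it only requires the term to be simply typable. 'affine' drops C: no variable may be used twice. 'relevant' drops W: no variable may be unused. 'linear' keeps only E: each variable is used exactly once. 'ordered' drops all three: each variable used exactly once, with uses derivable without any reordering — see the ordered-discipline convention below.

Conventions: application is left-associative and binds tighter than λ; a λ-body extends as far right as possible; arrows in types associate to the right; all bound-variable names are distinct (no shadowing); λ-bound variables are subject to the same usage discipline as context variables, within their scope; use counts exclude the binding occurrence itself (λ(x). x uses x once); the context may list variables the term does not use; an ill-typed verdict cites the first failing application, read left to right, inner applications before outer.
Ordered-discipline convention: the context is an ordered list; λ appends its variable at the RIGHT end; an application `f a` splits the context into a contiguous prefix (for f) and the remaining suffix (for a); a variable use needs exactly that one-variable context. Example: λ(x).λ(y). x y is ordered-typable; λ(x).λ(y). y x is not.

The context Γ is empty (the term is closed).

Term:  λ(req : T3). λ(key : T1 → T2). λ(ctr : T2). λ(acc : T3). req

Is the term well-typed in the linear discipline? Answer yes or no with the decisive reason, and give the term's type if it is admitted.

no — needs weakening: key, ctr, acc unused
variable uses: req [bound]=1, key [bound]=0, ctr [bound]=0, acc [bound]=0
left-to-right use order: req
typing: well-typed at T3 → (T1 → T2) → T2 → T3 → T3
per-discipline verdicts: ordered ✗, linear ✗, affine ✓, relevant ✗, unrestricted ✓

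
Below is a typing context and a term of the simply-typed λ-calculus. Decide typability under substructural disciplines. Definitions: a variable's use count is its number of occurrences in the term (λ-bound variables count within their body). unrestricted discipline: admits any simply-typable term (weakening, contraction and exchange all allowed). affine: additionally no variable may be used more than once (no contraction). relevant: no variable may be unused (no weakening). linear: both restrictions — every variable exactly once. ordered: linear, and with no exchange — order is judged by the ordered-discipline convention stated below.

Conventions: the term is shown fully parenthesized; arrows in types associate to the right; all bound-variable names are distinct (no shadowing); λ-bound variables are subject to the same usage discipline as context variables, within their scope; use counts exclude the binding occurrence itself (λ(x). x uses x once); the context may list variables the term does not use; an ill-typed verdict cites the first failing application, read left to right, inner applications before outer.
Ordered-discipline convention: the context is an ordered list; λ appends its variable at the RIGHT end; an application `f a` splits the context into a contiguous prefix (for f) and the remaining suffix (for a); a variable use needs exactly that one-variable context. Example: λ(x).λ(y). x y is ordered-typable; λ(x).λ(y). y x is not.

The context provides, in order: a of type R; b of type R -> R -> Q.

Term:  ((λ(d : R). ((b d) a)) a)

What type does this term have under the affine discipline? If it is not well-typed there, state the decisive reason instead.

not well-typed under affine — uses contraction: a ×2
usage: a: 2, b: 1, d [bound]: 1
uses in reading order: b, d, a, a
typing: the term checks, with type Q
per-discipline verdicts: ordered ✗ · linear ✗ · affine ✗ · relevant ✓ · unrestricted ✓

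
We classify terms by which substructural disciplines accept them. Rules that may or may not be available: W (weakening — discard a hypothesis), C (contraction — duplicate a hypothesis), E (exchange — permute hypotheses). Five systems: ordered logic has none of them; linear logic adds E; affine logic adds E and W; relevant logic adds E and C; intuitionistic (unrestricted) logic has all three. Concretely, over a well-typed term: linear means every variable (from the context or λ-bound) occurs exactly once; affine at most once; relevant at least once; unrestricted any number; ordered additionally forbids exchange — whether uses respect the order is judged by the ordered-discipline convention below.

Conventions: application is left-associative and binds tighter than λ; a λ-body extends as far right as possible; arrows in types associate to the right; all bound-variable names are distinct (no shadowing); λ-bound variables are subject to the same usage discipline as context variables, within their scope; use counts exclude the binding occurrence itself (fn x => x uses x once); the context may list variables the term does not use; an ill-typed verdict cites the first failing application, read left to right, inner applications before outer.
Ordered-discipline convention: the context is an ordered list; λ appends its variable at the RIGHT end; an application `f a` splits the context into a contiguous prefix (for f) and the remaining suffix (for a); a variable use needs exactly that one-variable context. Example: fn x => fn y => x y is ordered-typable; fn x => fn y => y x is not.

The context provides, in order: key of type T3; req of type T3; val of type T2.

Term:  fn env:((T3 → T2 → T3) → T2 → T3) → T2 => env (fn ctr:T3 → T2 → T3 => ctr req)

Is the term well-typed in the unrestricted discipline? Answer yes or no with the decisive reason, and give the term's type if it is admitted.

yes — typability at (((T3 → T2 → T3) → T2 → T3) → T2) → T2 is all that's needed; term : (((T3 → T2 → T3) → T2 → T3) → T2) → T2
counts: key: 0, req: 1, val: 0, env [bound]: 1, ctr [bound]: 1
order of uses: env, ctr, req
typing: ✓ — (((T3 → T2 → T3) → T2 → T3) → T2) → T2
across the five disciplines: ordered ✗; linear ✗; affine ✓; relevant ✗; unrestricted ✓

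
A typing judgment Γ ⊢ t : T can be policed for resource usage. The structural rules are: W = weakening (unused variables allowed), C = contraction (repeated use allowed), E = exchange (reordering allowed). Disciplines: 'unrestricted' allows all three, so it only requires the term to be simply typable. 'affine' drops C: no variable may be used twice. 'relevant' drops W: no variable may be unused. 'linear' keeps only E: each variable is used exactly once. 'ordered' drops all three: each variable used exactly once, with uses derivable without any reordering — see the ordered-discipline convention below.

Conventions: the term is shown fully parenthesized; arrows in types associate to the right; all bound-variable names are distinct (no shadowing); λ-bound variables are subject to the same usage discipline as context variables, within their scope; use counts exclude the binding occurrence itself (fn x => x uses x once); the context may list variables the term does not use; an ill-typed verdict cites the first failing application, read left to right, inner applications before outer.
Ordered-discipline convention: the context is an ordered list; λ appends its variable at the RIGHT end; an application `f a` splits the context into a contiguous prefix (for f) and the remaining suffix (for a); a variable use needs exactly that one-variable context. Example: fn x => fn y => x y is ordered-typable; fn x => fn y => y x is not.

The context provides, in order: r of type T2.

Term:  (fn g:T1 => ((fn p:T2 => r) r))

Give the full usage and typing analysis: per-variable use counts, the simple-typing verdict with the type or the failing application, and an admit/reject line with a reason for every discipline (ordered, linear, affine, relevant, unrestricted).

use counts: r=2; g (λ-bound)=0; p (λ-bound)=0
left-to-right use order: r, r
typing: well-typed — term : T1 → T2
ordered: ✗ — r ×2 used more than once (contraction); g, p never used (weakening)
linear: ✗ — r ×2 used more than once (contraction); g, p never used (weakening)
affine: ✗ — r ×2 used more than once (contraction)
relevant: ✗ — g, p never used (weakening)
unrestricted: ✓ — typability at T1 → T2 is all that's needed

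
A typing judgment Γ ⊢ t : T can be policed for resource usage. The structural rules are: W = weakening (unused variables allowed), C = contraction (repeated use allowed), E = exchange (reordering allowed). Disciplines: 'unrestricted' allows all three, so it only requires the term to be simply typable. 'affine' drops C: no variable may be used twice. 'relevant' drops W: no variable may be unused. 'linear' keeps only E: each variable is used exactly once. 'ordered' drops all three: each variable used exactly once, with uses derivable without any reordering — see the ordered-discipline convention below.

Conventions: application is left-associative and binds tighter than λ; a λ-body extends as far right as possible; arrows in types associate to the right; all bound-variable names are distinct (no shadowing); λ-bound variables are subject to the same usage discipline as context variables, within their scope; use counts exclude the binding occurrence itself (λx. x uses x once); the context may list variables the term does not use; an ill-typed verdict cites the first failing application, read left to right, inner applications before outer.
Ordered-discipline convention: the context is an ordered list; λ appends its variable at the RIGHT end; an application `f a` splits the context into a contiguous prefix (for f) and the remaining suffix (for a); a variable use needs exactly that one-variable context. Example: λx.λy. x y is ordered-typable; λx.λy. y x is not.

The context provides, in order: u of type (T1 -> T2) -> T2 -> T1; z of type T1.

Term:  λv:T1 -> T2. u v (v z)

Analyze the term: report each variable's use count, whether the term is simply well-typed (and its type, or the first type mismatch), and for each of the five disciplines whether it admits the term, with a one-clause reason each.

variable uses: u: 1, z: 1, v [bound]: 2
uses in reading order: u, v, v, z
typing: ✓ — (T1 -> T2) -> T1
ordered: ✗, uses contraction: v ×2
linear: ✗, uses contraction: v ×2
affine: ✗, uses contraction: v ×2
relevant: ✓, none of u, z, v goes unused
unrestricted: ✓, well-typed at (T1 -> T2) -> T1; no restrictions here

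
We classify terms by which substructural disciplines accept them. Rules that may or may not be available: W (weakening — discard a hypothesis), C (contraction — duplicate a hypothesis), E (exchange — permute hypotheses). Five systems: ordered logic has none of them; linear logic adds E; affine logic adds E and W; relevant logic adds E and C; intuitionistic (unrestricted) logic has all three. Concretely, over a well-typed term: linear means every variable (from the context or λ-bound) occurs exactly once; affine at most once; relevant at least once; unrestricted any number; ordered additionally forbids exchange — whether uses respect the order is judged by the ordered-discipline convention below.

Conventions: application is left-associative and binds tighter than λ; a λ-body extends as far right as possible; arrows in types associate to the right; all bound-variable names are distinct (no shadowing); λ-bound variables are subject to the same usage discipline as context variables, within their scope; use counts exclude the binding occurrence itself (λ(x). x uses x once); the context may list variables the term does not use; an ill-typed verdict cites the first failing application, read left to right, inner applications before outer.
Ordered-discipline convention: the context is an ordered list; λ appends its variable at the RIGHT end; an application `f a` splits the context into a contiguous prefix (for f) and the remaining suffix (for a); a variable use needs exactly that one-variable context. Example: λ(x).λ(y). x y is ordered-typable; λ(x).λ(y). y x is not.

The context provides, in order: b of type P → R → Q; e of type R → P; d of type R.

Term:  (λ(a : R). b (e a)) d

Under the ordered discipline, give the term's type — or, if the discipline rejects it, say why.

term : R → Q
variable uses: b: 1; e: 1; d: 1; a (λ-bound): 1
uses in reading order: b, e, a, d
typing: well-typed at R → Q
all disciplines: ordered ✓ · linear ✓ · affine ✓ · relevant ✓ · unrestricted ✓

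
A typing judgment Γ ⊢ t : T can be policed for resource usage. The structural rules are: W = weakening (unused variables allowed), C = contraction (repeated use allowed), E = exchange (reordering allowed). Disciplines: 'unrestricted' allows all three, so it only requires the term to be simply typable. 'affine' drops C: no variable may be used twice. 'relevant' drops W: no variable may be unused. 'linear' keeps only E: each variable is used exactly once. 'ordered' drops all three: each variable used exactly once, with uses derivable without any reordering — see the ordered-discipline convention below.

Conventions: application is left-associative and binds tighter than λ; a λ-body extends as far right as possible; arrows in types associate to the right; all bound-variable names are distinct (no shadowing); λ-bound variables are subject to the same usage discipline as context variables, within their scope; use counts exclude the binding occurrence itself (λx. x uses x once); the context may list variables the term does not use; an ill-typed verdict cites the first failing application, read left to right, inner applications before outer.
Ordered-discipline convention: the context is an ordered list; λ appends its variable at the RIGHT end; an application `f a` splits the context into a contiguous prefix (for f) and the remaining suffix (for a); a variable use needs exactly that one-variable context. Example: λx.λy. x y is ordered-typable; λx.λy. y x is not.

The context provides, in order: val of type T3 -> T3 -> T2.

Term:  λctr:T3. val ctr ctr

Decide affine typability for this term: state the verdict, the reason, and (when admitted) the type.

no — uses contraction: ctr ×2
use counts: val=1; ctr [bound]=2
left-to-right use order: val, ctr, ctr
typing: well-typed at T3 -> T2
summary: ordered ✗; linear ✗; affine ✗; relevant ✓; unrestricted ✓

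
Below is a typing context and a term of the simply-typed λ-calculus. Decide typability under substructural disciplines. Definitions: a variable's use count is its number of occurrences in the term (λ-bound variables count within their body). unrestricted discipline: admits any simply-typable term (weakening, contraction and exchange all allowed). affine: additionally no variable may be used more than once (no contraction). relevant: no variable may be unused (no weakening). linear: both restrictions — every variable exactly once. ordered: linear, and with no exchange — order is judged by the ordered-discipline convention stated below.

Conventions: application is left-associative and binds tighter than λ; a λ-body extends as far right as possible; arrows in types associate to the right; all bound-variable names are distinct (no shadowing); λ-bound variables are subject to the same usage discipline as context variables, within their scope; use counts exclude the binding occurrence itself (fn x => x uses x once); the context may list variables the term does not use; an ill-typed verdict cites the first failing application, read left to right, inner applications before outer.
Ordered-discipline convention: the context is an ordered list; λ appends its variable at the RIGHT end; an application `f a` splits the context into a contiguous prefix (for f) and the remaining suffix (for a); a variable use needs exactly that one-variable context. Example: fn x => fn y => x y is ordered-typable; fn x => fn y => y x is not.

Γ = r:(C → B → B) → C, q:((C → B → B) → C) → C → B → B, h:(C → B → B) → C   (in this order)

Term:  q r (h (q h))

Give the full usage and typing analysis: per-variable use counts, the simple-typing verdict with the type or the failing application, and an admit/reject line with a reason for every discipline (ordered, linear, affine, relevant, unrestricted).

usage: r ×1, q ×2, h ×2
left-to-right use order: q, r, h, q, h
typing: well-typed — term : B → B
ordered: ✗ — repeated use of q ×2, h ×2
linear: ✗ — repeated use of q ×2, h ×2
affine: ✗ — repeated use of q ×2, h ×2
relevant: ✓ — every one of r, q, h appears
unrestricted: ✓ — type-checks (B → B) and nothing is barred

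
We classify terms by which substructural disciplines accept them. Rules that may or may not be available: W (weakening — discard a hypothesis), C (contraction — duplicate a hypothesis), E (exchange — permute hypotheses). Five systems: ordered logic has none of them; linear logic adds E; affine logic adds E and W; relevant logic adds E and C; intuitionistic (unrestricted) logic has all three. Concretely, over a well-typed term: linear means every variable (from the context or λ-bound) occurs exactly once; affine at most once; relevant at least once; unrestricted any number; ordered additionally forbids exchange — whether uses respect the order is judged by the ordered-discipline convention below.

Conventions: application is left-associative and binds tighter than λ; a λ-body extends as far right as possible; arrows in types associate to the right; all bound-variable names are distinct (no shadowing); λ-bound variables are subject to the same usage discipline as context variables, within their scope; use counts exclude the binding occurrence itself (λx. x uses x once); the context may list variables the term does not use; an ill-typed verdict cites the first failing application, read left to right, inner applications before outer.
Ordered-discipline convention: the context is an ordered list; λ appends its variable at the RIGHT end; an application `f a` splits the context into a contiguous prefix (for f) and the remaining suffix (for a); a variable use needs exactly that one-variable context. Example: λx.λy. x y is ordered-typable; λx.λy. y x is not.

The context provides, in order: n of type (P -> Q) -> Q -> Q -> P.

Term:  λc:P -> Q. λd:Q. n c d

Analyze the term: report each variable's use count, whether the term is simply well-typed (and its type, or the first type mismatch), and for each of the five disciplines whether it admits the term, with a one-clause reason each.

usage: n: 1×; c (λ-bound): 1×; d (λ-bound): 1×
order of uses: n, c, d
typing: the term checks, with type (P -> Q) -> Q -> Q -> P
ordered ✓ (n, c, d: once each, no exchange needed)
linear ✓ (single use per variable (n, c, d))
affine ✓ (n, c, d: no repeats, contraction unneeded)
relevant ✓ (at least one use each (n, c, d))
unrestricted ✓ (well-typed at (P -> Q) -> Q -> Q -> P; no restrictions here)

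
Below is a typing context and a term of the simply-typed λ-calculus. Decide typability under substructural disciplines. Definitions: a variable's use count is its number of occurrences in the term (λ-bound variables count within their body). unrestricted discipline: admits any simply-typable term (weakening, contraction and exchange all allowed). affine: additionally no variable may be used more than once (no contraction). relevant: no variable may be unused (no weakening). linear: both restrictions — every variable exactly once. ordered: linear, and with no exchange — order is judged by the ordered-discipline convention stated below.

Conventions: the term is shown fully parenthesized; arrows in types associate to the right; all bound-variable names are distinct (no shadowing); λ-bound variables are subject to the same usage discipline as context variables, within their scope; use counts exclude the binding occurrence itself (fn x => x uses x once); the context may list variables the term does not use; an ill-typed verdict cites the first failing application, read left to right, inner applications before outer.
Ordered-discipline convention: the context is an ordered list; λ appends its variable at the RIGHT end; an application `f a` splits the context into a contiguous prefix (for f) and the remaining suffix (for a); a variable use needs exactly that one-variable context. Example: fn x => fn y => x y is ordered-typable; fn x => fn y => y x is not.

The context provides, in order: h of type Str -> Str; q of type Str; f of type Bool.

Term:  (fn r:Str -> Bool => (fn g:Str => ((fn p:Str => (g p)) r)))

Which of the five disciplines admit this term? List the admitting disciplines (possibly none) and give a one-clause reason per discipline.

admitted in: none
variable uses: h: 0, q: 0, f: 0, r [bound]: 1, g [bound]: 1, p [bound]: 1
use order (left to right): g, p, r
typing: ill-typed: non-function type Str applied to an argument
ordered: ✗, fails simple typing
linear: ✗, a type mismatch blocks all five
affine: ✗, the type mismatch rejects it
relevant: ✗, not simply typable
unrestricted: ✗, fails simple typing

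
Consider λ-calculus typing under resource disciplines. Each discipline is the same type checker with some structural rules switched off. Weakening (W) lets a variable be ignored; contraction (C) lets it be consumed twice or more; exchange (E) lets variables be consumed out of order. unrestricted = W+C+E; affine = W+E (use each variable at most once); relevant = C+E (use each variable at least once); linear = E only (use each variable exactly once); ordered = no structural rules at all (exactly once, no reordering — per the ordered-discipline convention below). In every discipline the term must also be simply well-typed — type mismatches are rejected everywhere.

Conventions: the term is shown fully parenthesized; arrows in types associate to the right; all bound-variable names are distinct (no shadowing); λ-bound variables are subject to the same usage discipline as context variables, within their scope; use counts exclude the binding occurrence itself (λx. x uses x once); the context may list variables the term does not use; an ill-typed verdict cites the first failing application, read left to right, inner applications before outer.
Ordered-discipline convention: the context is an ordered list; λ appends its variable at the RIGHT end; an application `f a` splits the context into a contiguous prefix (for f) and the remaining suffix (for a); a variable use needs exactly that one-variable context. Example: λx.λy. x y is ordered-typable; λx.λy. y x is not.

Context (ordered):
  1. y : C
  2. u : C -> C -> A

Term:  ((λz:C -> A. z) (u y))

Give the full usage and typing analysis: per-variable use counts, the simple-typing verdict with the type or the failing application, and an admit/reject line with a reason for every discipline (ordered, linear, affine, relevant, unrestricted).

counts: y: 1×; u: 1×; z (bound): 1×
use order (left to right): z, u, y
typing: ✓ — C -> A
ordered: ✗ — use order z, u, y needs exchange
linear: ✓ — single use per variable (y, u, z)
affine: ✓ — none of y, u, z used more than once
relevant: ✓ — y, u, z: all used, weakening unneeded
unrestricted: ✓ — typability at C -> A is all that's needed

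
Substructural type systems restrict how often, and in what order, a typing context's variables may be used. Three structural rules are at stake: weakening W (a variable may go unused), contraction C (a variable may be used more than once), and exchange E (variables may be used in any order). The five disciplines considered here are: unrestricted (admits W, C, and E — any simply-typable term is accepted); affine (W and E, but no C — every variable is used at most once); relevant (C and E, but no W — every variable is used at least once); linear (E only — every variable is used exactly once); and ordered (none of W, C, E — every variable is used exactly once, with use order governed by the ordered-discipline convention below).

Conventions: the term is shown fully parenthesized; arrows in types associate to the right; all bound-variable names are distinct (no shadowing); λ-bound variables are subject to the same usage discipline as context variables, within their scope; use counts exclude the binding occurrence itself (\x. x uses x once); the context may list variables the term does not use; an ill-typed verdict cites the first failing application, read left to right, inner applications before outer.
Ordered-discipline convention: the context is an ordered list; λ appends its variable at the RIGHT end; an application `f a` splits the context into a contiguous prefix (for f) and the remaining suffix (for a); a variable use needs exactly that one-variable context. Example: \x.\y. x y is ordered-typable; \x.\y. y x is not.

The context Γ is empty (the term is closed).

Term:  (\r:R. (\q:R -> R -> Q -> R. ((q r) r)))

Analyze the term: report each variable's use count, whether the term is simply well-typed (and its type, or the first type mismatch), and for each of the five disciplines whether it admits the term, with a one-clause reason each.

usage: r (λ-bound): 2×; q (λ-bound): 1×
order of uses: q, r, r
typing: well-typed at R -> (R -> R -> Q -> R) -> Q -> R
ordered ✗ (needs contraction — r ×2)
linear ✗ (needs contraction — r ×2)
affine ✗ (needs contraction — r ×2)
relevant ✓ (at least one use each (r, q))
unrestricted ✓ (simply typable at R -> (R -> R -> Q -> R) -> Q -> R; W, C, E all held)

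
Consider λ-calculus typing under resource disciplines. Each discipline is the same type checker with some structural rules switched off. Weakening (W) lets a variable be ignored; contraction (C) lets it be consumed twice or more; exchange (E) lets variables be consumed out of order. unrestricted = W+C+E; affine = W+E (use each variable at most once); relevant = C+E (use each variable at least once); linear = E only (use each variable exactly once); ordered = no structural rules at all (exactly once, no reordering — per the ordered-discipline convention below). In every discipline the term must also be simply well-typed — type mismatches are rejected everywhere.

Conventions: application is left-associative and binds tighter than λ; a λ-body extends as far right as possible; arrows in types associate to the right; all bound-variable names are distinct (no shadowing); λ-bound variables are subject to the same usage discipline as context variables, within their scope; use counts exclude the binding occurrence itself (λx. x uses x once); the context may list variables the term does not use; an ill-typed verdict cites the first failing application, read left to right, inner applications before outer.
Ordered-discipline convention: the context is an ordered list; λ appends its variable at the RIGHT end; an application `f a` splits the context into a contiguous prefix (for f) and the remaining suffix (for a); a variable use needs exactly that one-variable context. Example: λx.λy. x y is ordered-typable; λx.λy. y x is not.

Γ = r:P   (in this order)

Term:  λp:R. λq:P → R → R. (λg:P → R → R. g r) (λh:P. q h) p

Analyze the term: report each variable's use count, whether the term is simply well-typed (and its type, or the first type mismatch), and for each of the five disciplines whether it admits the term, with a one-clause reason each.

usage: r: 1×; p (λ-bound): 1×; q (λ-bound): 1×; g (λ-bound): 1×; h (λ-bound): 1×
order of uses: g, r, q, h, p
typing: the term checks, with type R → (P → R → R) → R
ordered: ✗, use order g, r, q, h, p needs exchange
linear: ✓, single use per variable (r, p, q, g, h)
affine: ✓, no duplicate uses among r, p, q, g, h
relevant: ✓, every one of r, p, q, g, h appears
unrestricted: ✓, type-checks (R → (P → R → R) → R) and nothing is barred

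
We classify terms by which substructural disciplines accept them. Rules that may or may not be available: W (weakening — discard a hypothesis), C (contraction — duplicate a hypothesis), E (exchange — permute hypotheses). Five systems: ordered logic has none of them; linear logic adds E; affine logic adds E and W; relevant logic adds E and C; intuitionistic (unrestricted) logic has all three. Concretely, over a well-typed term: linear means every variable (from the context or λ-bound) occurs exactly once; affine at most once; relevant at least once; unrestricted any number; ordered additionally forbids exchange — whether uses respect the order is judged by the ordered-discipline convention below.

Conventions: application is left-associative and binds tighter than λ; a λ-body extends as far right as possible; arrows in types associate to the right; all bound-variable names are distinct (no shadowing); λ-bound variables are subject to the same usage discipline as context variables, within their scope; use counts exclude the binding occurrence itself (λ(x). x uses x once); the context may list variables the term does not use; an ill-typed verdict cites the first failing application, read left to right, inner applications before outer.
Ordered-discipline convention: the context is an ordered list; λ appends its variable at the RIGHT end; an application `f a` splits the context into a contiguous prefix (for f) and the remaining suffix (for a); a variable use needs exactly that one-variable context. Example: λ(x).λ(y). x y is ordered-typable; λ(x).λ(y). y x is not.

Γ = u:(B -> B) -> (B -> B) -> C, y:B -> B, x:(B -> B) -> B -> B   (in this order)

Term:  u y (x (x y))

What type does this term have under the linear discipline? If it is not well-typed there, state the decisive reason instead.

not well-typed under linear — y ×2, x ×2 used more than once (contraction)
counts: u: 1; y: 2; x: 2
use order (left to right): u, y, x, x, y
typing: well-typed at C
per-discipline verdicts: ordered ✗, linear ✗, affine ✗, relevant ✓, unrestricted ✓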